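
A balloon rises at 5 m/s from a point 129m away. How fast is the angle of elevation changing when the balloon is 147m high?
0.016863 rad/s

tan(θ) = y/129
sec²(θ) · dθ/dt = (1/129) · dy/dt
dθ/dt = cos²(θ)/129 · 5 = 129/(129² + 147²) · 5
dθ/dt = 0.016863 rad/s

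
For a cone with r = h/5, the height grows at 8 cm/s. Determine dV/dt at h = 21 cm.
3528π/25 cm³/s

V = (1/3)π(h/5)²h = πh³/75
dV/dt = πh²/25 · 8
At h = 21: dV/dt = 3528π/25 cm³/s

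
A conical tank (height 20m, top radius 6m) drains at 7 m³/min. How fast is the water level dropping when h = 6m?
175/(81π) ≈ 0.6877 m/min

r/h = 6/20, so r = (3/10)h
V = (1/3)πr²h = (1/3)π((3/10)h)²h = (3/100)πh³
dV/dh = (9/100)πh²
dh/dt = (dV/dt)/(dV/dh) = -7/((9/100)π·6²) = -175/(81π) m/min
The level is dropping at 175/(81π) ≈ 0.6877 m/min.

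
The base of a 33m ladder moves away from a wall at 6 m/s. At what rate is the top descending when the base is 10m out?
60√989/989 ≈ 1.908 m/s

x² + y² = 33²
2x·dx/dt + 2y·dy/dt = 0
dy/dt = -x/y · dx/dt = -10/√989 · 6 = -60√989/989 m/s
The top is descending at 60√989/989 ≈ 1.908 m/s.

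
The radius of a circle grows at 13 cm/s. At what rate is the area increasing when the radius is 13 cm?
338π cm²/s

A = πr²
dA/dt = 2πr · dr/dt = 2π(13)(13) = 338π cm²/s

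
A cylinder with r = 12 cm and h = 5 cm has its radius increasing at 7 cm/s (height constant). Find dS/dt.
406π cm²/s

S = 2πrh + 2πr² (lateral + bases)
dS/dt = (2πh + 4πr)·dr/dt = (2π·5 + 4π·12)·7
= 406π cm²/s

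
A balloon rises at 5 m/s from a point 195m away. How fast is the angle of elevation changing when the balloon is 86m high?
0.021466 rad/s

tan(θ) = y/195
sec²(θ) · dθ/dt = (1/195) · dy/dt
dθ/dt = cos²(θ)/195 · 5 = 195/(195² + 86²) · 5
dθ/dt = 0.021466 rad/s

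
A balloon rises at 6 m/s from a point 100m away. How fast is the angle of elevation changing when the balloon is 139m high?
0.020463 rad/s

tan(θ) = y/100
sec²(θ) · dθ/dt = (1/100) · dy/dt
dθ/dt = cos²(θ)/100 · 6 = 100/(100² + 139²) · 6
dθ/dt = 0.020463 rad/s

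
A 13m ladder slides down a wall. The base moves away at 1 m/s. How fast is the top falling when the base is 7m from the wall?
7√30/60 ≈ 0.639 m/s

x² + y² = 13²
2x·dx/dt + 2y·dy/dt = 0
dy/dt = -x/y · dx/dt = -7/(2√30) · 1 = -7√30/60 m/s
The top is descending at 7√30/60 ≈ 0.639 m/s.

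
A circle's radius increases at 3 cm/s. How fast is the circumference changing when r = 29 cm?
6π cm/s

C = 2πr
dC/dt = 2π · dr/dt = 2π · 3 = 6π cm/s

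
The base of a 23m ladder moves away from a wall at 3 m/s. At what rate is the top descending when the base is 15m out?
45√19/76 ≈ 2.581 m/s

x² + y² = 23²
2x·dx/dt + 2y·dy/dt = 0
dy/dt = -x/y · dx/dt = -15/(4√19) · 3 = -45√19/76 m/s
The top is descending at 45√19/76 ≈ 2.581 m/s.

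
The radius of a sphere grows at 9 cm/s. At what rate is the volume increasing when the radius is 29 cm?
30276π cm³/s

V = (4/3)πr³
dV/dt = dV/dr · dr/dt = 4πr² · 9
At r = 29: dV/dt = 30276π cm³/s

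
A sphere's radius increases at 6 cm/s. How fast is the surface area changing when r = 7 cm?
336π cm²/s

S = 4πr²
dS/dt = dS/dr · dr/dt = 8πr · 6
At r = 7: dS/dt = 336π cm²/s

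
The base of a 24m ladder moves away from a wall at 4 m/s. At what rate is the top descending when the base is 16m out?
8√5/5 ≈ 3.578 m/s

x² + y² = 24²
2x·dx/dt + 2y·dy/dt = 0
dy/dt = -x/y · dx/dt = -16/(8√5) · 4 = -8√5/5 m/s
The top is descending at 8√5/5 ≈ 3.578 m/s.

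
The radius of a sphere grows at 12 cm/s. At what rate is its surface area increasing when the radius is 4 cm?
384π cm²/s

S = 4πr²
dS/dt = dS/dr · dr/dt = 8πr · 12
At r = 4: dS/dt = 384π cm²/s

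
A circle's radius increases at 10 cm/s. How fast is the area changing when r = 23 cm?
460π cm²/s

A = πr²
dA/dt = 2πr · dr/dt = 2π(23)(10) = 460π cm²/s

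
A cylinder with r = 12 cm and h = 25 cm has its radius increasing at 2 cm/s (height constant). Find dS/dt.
196π cm²/s

S = 2πrh + 2πr² (lateral + bases)
dS/dt = (2πh + 4πr)·dr/dt = (2π·25 + 4π·12)·2
= 196π cm²/s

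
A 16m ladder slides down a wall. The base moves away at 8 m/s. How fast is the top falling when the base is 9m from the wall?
72√7/35 ≈ 5.443 m/s

x² + y² = 16²
2x·dx/dt + 2y·dy/dt = 0
dy/dt = -x/y · dx/dt = -9/(5√7) · 8 = -72√7/35 m/s
The top is descending at 72√7/35 ≈ 5.443 m/s.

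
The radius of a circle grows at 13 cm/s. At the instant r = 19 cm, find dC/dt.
26π cm/s

C = 2πr
dC/dt = 2π · dr/dt = 2π · 13 = 26π cm/s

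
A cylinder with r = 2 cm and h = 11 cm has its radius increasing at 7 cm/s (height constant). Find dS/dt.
210π cm²/s

S = 2πrh + 2πr² (lateral + bases)
dS/dt = (2πh + 4πr)·dr/dt = (2π·11 + 4π·2)·7
= 210π cm²/s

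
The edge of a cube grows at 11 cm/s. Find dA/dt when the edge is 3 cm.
396 cm²/s

A = 6s²
dA/dt = 12s · ds/dt = 12·3·11 = 396 cm²/s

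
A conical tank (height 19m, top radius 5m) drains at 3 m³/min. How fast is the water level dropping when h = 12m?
361/(1200π) ≈ 0.09576 m/min

r/h = 5/19, so r = (5/19)h
V = (1/3)πr²h = (1/3)π((5/19)h)²h = (25/1083)πh³
dV/dh = (25/361)πh²
dh/dt = (dV/dt)/(dV/dh) = -3/((25/361)π·12²) = -361/(1200π) m/min
The level is dropping at 361/(1200π) ≈ 0.09576 m/min.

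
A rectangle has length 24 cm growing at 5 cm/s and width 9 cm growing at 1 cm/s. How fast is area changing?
69 cm²/s

A = lw
dA/dt = w·dl/dt + l·dw/dt = 9·5 + 24·1 = 69 cm²/s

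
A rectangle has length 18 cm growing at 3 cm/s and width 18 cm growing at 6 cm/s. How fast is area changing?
162 cm²/s

A = lw
dA/dt = w·dl/dt + l·dw/dt = 18·3 + 18·6 = 162 cm²/s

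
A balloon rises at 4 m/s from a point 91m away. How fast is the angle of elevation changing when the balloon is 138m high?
0.013321 rad/s

tan(θ) = y/91
sec²(θ) · dθ/dt = (1/91) · dy/dt
dθ/dt = cos²(θ)/91 · 4 = 91/(91² + 138²) · 4
dθ/dt = 0.013321 rad/s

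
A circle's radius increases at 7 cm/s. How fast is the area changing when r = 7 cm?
98π cm²/s

A = πr²
dA/dt = 2πr · dr/dt = 2π(7)(7) = 98π cm²/s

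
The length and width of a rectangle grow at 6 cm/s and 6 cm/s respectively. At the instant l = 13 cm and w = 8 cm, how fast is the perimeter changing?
24 cm/s

P = 2(l + w)
dP/dt = 2(dl/dt + dw/dt) = 2(6 + 6) = 24 cm/s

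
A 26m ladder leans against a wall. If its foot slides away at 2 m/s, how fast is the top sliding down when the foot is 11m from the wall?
22√555/555 ≈ 0.9338 m/s

x² + y² = 26²
2x·dx/dt + 2y·dy/dt = 0
dy/dt = -x/y · dx/dt = -11/√555 · 2 = -22√555/555 m/s
The top is descending at 22√555/555 ≈ 0.9338 m/s.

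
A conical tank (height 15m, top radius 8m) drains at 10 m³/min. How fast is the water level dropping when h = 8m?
1125/(2048π) ≈ 0.1749 m/min

r/h = 8/15, so r = (8/15)h
V = (1/3)πr²h = (1/3)π((8/15)h)²h = (64/675)πh³
dV/dh = (64/225)πh²
dh/dt = (dV/dt)/(dV/dh) = -10/((64/225)π·8²) = -1125/(2048π) m/min
The level is dropping at 1125/(2048π) ≈ 0.1749 m/min.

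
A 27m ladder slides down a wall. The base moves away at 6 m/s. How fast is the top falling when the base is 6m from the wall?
12√77/77 ≈ 1.368 m/s

x² + y² = 27²
2x·dx/dt + 2y·dy/dt = 0
dy/dt = -x/y · dx/dt = -6/(3√77) · 6 = -12√77/77 m/s
The top is descending at 12√77/77 ≈ 1.368 m/s.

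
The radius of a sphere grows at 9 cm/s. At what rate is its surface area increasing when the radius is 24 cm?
1728π cm²/s

S = 4πr²
dS/dt = dS/dr · dr/dt = 8πr · 9
At r = 24: dS/dt = 1728π cm²/s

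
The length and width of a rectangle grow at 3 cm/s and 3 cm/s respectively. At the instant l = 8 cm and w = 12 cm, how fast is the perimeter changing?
12 cm/s

P = 2(l + w)
dP/dt = 2(dl/dt + dw/dt) = 2(3 + 3) = 12 cm/s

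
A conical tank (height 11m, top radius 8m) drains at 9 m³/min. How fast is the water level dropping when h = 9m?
121/(576π) ≈ 0.06687 m/min

r/h = 8/11, so r = (8/11)h
V = (1/3)πr²h = (1/3)π((8/11)h)²h = (64/363)πh³
dV/dh = (64/121)πh²
dh/dt = (dV/dt)/(dV/dh) = -9/((64/121)π·9²) = -121/(576π) m/min
The level is dropping at 121/(576π) ≈ 0.06687 m/min.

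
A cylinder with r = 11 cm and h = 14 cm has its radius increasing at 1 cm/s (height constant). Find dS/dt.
72π cm²/s

S = 2πrh + 2πr² (lateral + bases)
dS/dt = (2πh + 4πr)·dr/dt = (2π·14 + 4π·11)·1
= 72π cm²/s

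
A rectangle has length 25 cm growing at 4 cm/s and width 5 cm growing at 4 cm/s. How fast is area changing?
120 cm²/s

A = lw
dA/dt = w·dl/dt + l·dw/dt = 5·4 + 25·4 = 120 cm²/s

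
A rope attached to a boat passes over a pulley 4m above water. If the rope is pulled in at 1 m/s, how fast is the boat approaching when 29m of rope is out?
29√33/165 ≈ 1.01 m/s

rope² = x² + 4²
x = √(29² - 4²) = 5√33
dx/dt = (rope/x) · d(rope)/dt = (29/(5√33)) · (-1) = -29√33/165 m/s
The boat approaches at 29√33/165 ≈ 1.01 m/s.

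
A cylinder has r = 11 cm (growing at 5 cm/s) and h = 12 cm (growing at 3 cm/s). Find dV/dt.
1683π cm³/s

V = πr²h
dV/dt = 2πrh·dr/dt + πr²·dh/dt
= 2π(11)(12)(5) + π(11)²(3)
= 1683π cm³/s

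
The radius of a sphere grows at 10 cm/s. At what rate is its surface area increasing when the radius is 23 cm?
1840π cm²/s

S = 4πr²
dS/dt = dS/dr · dr/dt = 8πr · 10
At r = 23: dS/dt = 1840π cm²/s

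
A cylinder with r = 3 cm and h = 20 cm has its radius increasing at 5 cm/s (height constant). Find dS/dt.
260π cm²/s

S = 2πrh + 2πr² (lateral + bases)
dS/dt = (2πh + 4πr)·dr/dt = (2π·20 + 4π·3)·5
= 260π cm²/s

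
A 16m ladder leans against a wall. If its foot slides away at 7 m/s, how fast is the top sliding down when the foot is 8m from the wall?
7√3/3 ≈ 4.041 m/s

x² + y² = 16²
2x·dx/dt + 2y·dy/dt = 0
dy/dt = -x/y · dx/dt = -8/(8√3) · 7 = -7√3/3 m/s
The top is descending at 7√3/3 ≈ 4.041 m/s.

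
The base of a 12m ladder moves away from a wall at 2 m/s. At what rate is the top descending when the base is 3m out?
2√15/15 ≈ 0.5164 m/s

x² + y² = 12²
2x·dx/dt + 2y·dy/dt = 0
dy/dt = -x/y · dx/dt = -3/(3√15) · 2 = -2√15/15 m/s
The top is descending at 2√15/15 ≈ 0.5164 m/s.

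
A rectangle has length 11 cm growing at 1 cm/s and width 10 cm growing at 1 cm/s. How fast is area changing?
21 cm²/s

A = lw
dA/dt = w·dl/dt + l·dw/dt = 10·1 + 11·1 = 21 cm²/s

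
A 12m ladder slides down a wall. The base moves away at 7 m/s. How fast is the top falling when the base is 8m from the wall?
14√5/5 ≈ 6.261 m/s

x² + y² = 12²
2x·dx/dt + 2y·dy/dt = 0
dy/dt = -x/y · dx/dt = -8/(4√5) · 7 = -14√5/5 m/s
The top is descending at 14√5/5 ≈ 6.261 m/s.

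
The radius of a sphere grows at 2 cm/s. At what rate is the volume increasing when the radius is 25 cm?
5000π cm³/s

V = (4/3)πr³
dV/dt = dV/dr · dr/dt = 4πr² · 2
At r = 25: dV/dt = 5000π cm³/s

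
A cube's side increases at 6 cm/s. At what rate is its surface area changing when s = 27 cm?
1944 cm²/s

A = 6s²
dA/dt = 12s · ds/dt = 12·27·6 = 1944 cm²/s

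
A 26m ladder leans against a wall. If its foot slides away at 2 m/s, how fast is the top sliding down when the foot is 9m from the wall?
18√595/595 ≈ 0.7379 m/s

x² + y² = 26²
2x·dx/dt + 2y·dy/dt = 0
dy/dt = -x/y · dx/dt = -9/√595 · 2 = -18√595/595 m/s
The top is descending at 18√595/595 ≈ 0.7379 m/s.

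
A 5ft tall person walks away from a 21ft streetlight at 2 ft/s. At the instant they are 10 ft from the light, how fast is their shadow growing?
5/8 ft/s

By similar triangles: 21/(x+s) = 5/s
Solving: s = 5x/16
ds/dt = 5/16 · dx/dt = 5/16 · 2 = 5/8 ft/s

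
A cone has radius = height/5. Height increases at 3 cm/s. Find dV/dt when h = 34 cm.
3468π/25 cm³/s

V = (1/3)π(h/5)²h = πh³/75
dV/dt = πh²/25 · 3
At h = 34: dV/dt = 3468π/25 cm³/s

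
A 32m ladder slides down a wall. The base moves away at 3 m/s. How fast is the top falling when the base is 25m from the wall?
25√399/133 ≈ 3.755 m/s

x² + y² = 32²
2x·dx/dt + 2y·dy/dt = 0
dy/dt = -x/y · dx/dt = -25/√399 · 3 = -25√399/133 m/s
The top is descending at 25√399/133 ≈ 3.755 m/s.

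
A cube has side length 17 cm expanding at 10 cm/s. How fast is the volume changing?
8670 cm³/s

V = s³
dV/dt = 3s² · ds/dt = 3·17²·10 = 8670 cm³/s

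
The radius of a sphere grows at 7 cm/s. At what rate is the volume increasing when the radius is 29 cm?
23548π cm³/s

V = (4/3)πr³
dV/dt = dV/dr · dr/dt = 4πr² · 7
At r = 29: dV/dt = 23548π cm³/s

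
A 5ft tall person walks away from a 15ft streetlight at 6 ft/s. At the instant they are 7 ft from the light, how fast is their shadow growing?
3 ft/s

By similar triangles: 15/(x+s) = 5/s
Solving: s = 5x/10
ds/dt = 5/10 · dx/dt = 1/2 · 6 = 3 ft/s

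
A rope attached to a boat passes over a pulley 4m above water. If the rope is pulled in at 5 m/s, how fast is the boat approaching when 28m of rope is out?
35√3/12 ≈ 5.052 m/s

rope² = x² + 4²
x = √(28² - 4²) = 16√3
dx/dt = (rope/x) · d(rope)/dt = (28/(16√3)) · (-5) = -35√3/12 m/s
The boat approaches at 35√3/12 ≈ 5.052 m/s.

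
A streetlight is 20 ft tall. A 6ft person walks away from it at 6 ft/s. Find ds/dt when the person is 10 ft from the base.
18/7 ft/s

By similar triangles: 20/(x+s) = 6/s
Solving: s = 6x/14
ds/dt = 6/14 · dx/dt = 3/7 · 6 = 18/7 ft/s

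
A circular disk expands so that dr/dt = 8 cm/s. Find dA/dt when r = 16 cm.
256π cm²/s

A = πr²
dA/dt = 2πr · dr/dt = 2π(16)(8) = 256π cm²/s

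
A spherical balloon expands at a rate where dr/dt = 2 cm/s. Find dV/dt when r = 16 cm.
2048π cm³/s

V = (4/3)πr³
dV/dt = dV/dr · dr/dt = 4πr² · 2
At r = 16: dV/dt = 2048π cm³/s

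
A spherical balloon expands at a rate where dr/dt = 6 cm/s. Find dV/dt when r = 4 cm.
384π cm³/s

V = (4/3)πr³
dV/dt = dV/dr · dr/dt = 4πr² · 6
At r = 4: dV/dt = 384π cm³/s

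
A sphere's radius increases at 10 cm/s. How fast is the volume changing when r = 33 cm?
43560π cm³/s

V = (4/3)πr³
dV/dt = dV/dr · dr/dt = 4πr² · 10
At r = 33: dV/dt = 43560π cm³/s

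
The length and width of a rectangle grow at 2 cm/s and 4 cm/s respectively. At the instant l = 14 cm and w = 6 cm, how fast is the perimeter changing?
12 cm/s

P = 2(l + w)
dP/dt = 2(dl/dt + dw/dt) = 2(2 + 4) = 12 cm/s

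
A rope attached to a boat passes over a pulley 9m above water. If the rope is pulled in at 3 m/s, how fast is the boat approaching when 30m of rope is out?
30√91/91 ≈ 3.145 m/s

rope² = x² + 9²
x = √(30² - 9²) = 3√91
dx/dt = (rope/x) · d(rope)/dt = (30/(3√91)) · (-3) = -30√91/91 m/s
The boat approaches at 30√91/91 ≈ 3.145 m/s.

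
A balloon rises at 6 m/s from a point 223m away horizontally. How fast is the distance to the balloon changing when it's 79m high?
237√55970/27985 ≈ 2.004 m/s

z² = 223² + y²
z = √(223² + 79²) = √55970
dz/dt = y/z · dy/dt = 79/√55970 · 6 = 237√55970/27985 ≈ 2.004 m/s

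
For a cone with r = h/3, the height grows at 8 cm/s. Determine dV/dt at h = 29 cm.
6728π/9 cm³/s

V = (1/3)π(h/3)²h = πh³/27
dV/dt = πh²/9 · 8
At h = 29: dV/dt = 6728π/9 cm³/s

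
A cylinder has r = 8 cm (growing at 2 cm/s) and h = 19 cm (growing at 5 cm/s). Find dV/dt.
928π cm³/s

V = πr²h
dV/dt = 2πrh·dr/dt + πr²·dh/dt
= 2π(8)(19)(2) + π(8)²(5)
= 928π cm³/s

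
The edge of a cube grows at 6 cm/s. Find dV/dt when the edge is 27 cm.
13122 cm³/s

V = s³
dV/dt = 3s² · ds/dt = 3·27²·6 = 13122 cm³/s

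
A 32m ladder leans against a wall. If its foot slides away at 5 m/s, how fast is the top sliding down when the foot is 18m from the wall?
9√7/7 ≈ 3.402 m/s

x² + y² = 32²
2x·dx/dt + 2y·dy/dt = 0
dy/dt = -x/y · dx/dt = -18/(10√7) · 5 = -9√7/7 m/s
The top is descending at 9√7/7 ≈ 3.402 m/s.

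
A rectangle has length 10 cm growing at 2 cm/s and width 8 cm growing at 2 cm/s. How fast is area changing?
36 cm²/s

A = lw
dA/dt = w·dl/dt + l·dw/dt = 8·2 + 10·2 = 36 cm²/s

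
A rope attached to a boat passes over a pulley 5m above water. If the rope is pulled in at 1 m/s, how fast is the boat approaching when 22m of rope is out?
22√51/153 ≈ 1.027 m/s

rope² = x² + 5²
x = √(22² - 5²) = 3√51
dx/dt = (rope/x) · d(rope)/dt = (22/(3√51)) · (-1) = -22√51/153 m/s
The boat approaches at 22√51/153 ≈ 1.027 m/s.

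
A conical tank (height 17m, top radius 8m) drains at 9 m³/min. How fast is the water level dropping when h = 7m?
2601/(3136π) ≈ 0.264 m/min

r/h = 8/17, so r = (8/17)h
V = (1/3)πr²h = (1/3)π((8/17)h)²h = (64/867)πh³
dV/dh = (64/289)πh²
dh/dt = (dV/dt)/(dV/dh) = -9/((64/289)π·7²) = -2601/(3136π) m/min
The level is dropping at 2601/(3136π) ≈ 0.264 m/min.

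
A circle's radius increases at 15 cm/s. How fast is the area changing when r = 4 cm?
120π cm²/s

A = πr²
dA/dt = 2πr · dr/dt = 2π(4)(15) = 120π cm²/s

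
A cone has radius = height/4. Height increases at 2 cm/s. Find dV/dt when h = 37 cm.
1369π/8 cm³/s

V = (1/3)π(h/4)²h = πh³/48
dV/dt = πh²/16 · 2
At h = 37: dV/dt = 1369π/8 cm³/s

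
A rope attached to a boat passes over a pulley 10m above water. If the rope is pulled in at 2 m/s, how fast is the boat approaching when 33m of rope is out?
66√989/989 ≈ 2.099 m/s

rope² = x² + 10²
x = √(33² - 10²) = √989
dx/dt = (rope/x) · d(rope)/dt = (33/√989) · (-2) = -66√989/989 m/s
The boat approaches at 66√989/989 ≈ 2.099 m/s.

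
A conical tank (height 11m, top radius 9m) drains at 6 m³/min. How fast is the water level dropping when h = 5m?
242/(675π) ≈ 0.1141 m/min

r/h = 9/11, so r = (9/11)h
V = (1/3)πr²h = (1/3)π((9/11)h)²h = (27/121)πh³
dV/dh = (81/121)πh²
dh/dt = (dV/dt)/(dV/dh) = -6/((81/121)π·5²) = -242/(675π) m/min
The level is dropping at 242/(675π) ≈ 0.1141 m/min.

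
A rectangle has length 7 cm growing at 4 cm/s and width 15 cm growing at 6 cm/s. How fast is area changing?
102 cm²/s

A = lw
dA/dt = w·dl/dt + l·dw/dt = 15·4 + 7·6 = 102 cm²/s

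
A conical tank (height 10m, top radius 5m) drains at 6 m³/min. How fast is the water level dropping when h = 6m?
2/(3π) ≈ 0.2122 m/min

r/h = 5/10, so r = (1/2)h
V = (1/3)πr²h = (1/3)π((1/2)h)²h = (1/12)πh³
dV/dh = (1/4)πh²
dh/dt = (dV/dt)/(dV/dh) = -6/((1/4)π·6²) = -2/(3π) m/min
The level is dropping at 2/(3π) ≈ 0.2122 m/min.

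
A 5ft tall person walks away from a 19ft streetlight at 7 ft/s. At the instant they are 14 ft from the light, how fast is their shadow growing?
5/2 ft/s

By similar triangles: 19/(x+s) = 5/s
Solving: s = 5x/14
ds/dt = 5/14 · dx/dt = 5/14 · 7 = 5/2 ft/s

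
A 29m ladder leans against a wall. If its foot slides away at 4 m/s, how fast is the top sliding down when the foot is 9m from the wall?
9√190/95 ≈ 1.306 m/s

x² + y² = 29²
2x·dx/dt + 2y·dy/dt = 0
dy/dt = -x/y · dx/dt = -9/(2√190) · 4 = -9√190/95 m/s
The top is descending at 9√190/95 ≈ 1.306 m/s.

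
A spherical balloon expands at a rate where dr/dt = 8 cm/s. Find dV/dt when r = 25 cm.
20000π cm³/s

V = (4/3)πr³
dV/dt = dV/dr · dr/dt = 4πr² · 8
At r = 25: dV/dt = 20000π cm³/s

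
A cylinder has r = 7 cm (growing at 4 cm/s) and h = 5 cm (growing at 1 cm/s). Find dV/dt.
329π cm³/s

V = πr²h
dV/dt = 2πrh·dr/dt + πr²·dh/dt
= 2π(7)(5)(4) + π(7)²(1)
= 329π cm³/s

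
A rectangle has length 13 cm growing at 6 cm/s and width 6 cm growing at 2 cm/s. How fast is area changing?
62 cm²/s

A = lw
dA/dt = w·dl/dt + l·dw/dt = 6·6 + 13·2 = 62 cm²/s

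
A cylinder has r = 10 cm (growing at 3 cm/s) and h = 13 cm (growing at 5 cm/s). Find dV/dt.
1280π cm³/s

V = πr²h
dV/dt = 2πrh·dr/dt + πr²·dh/dt
= 2π(10)(13)(3) + π(10)²(5)
= 1280π cm³/s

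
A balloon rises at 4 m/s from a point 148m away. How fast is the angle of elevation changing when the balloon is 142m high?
0.014072 rad/s

tan(θ) = y/148
sec²(θ) · dθ/dt = (1/148) · dy/dt
dθ/dt = cos²(θ)/148 · 4 = 148/(148² + 142²) · 4
dθ/dt = 0.014072 rad/s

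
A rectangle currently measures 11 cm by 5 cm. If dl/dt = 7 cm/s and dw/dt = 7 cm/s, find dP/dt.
28 cm/s

P = 2(l + w)
dP/dt = 2(dl/dt + dw/dt) = 2(7 + 7) = 28 cm/s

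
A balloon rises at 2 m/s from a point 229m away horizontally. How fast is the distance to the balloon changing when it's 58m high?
116√55805/55805 ≈ 0.491 m/s

z² = 229² + y²
z = √(229² + 58²) = √55805
dz/dt = y/z · dy/dt = 58/√55805 · 2 = 116√55805/55805 ≈ 0.491 m/s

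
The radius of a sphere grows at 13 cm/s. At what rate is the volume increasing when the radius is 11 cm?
6292π cm³/s

V = (4/3)πr³
dV/dt = dV/dr · dr/dt = 4πr² · 13
At r = 11: dV/dt = 6292π cm³/s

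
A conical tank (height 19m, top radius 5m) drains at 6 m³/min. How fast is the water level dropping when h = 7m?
2166/(1225π) ≈ 0.5628 m/min

r/h = 5/19, so r = (5/19)h
V = (1/3)πr²h = (1/3)π((5/19)h)²h = (25/1083)πh³
dV/dh = (25/361)πh²
dh/dt = (dV/dt)/(dV/dh) = -6/((25/361)π·7²) = -2166/(1225π) m/min
The level is dropping at 2166/(1225π) ≈ 0.5628 m/min.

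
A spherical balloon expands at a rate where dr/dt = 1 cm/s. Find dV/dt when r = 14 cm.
784π cm³/s

V = (4/3)πr³
dV/dt = dV/dr · dr/dt = 4πr² · 1
At r = 14: dV/dt = 784π cm³/s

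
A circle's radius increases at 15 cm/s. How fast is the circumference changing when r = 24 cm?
30π cm/s

C = 2πr
dC/dt = 2π · dr/dt = 2π · 15 = 30π cm/s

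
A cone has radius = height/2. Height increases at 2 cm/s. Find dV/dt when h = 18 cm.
162π cm³/s

V = (1/3)π(h/2)²h = πh³/12
dV/dt = πh²/4 · 2
At h = 18: dV/dt = 162π cm³/s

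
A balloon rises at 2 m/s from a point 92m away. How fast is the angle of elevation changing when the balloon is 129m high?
0.007329 rad/s

tan(θ) = y/92
sec²(θ) · dθ/dt = (1/92) · dy/dt
dθ/dt = cos²(θ)/92 · 2 = 92/(92² + 129²) · 2
dθ/dt = 0.007329 rad/s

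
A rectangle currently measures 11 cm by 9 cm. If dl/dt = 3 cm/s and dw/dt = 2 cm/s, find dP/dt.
10 cm/s

P = 2(l + w)
dP/dt = 2(dl/dt + dw/dt) = 2(3 + 2) = 10 cm/s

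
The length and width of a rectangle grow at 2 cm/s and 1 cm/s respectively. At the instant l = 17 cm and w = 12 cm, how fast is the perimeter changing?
6 cm/s

P = 2(l + w)
dP/dt = 2(dl/dt + dw/dt) = 2(2 + 1) = 6 cm/s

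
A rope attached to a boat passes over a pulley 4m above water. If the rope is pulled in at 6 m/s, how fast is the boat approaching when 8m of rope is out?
4√3 ≈ 6.928 m/s

rope² = x² + 4²
x = √(8² - 4²) = 4√3
dx/dt = (rope/x) · d(rope)/dt = (8/(4√3)) · (-6) = -4√3 m/s
The boat approaches at 4√3 ≈ 6.928 m/s.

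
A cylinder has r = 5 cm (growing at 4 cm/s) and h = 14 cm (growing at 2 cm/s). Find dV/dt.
610π cm³/s

V = πr²h
dV/dt = 2πrh·dr/dt + πr²·dh/dt
= 2π(5)(14)(4) + π(5)²(2)
= 610π cm³/s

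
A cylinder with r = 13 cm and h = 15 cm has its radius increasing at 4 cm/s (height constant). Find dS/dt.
328π cm²/s

S = 2πrh + 2πr² (lateral + bases)
dS/dt = (2πh + 4πr)·dr/dt = (2π·15 + 4π·13)·4
= 328π cm²/s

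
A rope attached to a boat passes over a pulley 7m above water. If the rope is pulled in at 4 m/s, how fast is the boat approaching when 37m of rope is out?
37√330/165 ≈ 4.074 m/s

rope² = x² + 7²
x = √(37² - 7²) = 2√330
dx/dt = (rope/x) · d(rope)/dt = (37/(2√330)) · (-4) = -37√330/165 m/s
The boat approaches at 37√330/165 ≈ 4.074 m/s.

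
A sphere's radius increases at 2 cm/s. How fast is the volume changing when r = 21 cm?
3528π cm³/s

V = (4/3)πr³
dV/dt = dV/dr · dr/dt = 4πr² · 2
At r = 21: dV/dt = 3528π cm³/s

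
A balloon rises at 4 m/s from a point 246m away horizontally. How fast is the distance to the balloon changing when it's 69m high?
92√7253/7253 ≈ 1.08 m/s

z² = 246² + y²
z = √(246² + 69²) = 3√7253
dz/dt = y/z · dy/dt = 69/(3√7253) · 4 = 92√7253/7253 ≈ 1.08 m/s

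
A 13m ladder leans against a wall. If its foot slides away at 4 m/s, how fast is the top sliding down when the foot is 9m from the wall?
9√22/11 ≈ 3.838 m/s

x² + y² = 13²
2x·dx/dt + 2y·dy/dt = 0
dy/dt = -x/y · dx/dt = -9/(2√22) · 4 = -9√22/11 m/s
The top is descending at 9√22/11 ≈ 3.838 m/s.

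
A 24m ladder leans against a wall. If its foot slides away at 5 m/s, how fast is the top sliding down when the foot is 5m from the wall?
25√551/551 ≈ 1.065 m/s

x² + y² = 24²
2x·dx/dt + 2y·dy/dt = 0
dy/dt = -x/y · dx/dt = -5/√551 · 5 = -25√551/551 m/s
The top is descending at 25√551/551 ≈ 1.065 m/s.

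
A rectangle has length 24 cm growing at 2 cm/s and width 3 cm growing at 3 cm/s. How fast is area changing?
78 cm²/s

A = lw
dA/dt = w·dl/dt + l·dw/dt = 3·2 + 24·3 = 78 cm²/s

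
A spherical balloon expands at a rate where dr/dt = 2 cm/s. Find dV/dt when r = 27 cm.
5832π cm³/s

V = (4/3)πr³
dV/dt = dV/dr · dr/dt = 4πr² · 2
At r = 27: dV/dt = 5832π cm³/s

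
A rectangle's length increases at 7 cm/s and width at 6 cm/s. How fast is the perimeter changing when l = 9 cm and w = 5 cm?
26 cm/s

P = 2(l + w)
dP/dt = 2(dl/dt + dw/dt) = 2(7 + 6) = 26 cm/s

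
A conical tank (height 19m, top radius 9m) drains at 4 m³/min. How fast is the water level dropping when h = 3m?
1444/(729π) ≈ 0.6305 m/min

r/h = 9/19, so r = (9/19)h
V = (1/3)πr²h = (1/3)π((9/19)h)²h = (27/361)πh³
dV/dh = (81/361)πh²
dh/dt = (dV/dt)/(dV/dh) = -4/((81/361)π·3²) = -1444/(729π) m/min
The level is dropping at 1444/(729π) ≈ 0.6305 m/min.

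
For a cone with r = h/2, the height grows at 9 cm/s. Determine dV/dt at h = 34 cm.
2601π cm³/s

V = (1/3)π(h/2)²h = πh³/12
dV/dt = πh²/4 · 9
At h = 34: dV/dt = 2601π cm³/s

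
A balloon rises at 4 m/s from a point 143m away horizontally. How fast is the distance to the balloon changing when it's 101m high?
202√1226/3065 ≈ 2.308 m/s

z² = 143² + y²
z = √(143² + 101²) = 5√1226
dz/dt = y/z · dy/dt = 101/(5√1226) · 4 = 202√1226/3065 ≈ 2.308 m/s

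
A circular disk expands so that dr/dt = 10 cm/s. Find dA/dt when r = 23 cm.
460π cm²/s

A = πr²
dA/dt = 2πr · dr/dt = 2π(23)(10) = 460π cm²/s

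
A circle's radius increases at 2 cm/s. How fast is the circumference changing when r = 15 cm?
4π cm/s

C = 2πr
dC/dt = 2π · dr/dt = 2π · 2 = 4π cm/s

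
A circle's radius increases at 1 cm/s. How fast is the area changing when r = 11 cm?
22π cm²/s

A = πr²
dA/dt = 2πr · dr/dt = 2π(11)(1) = 22π cm²/s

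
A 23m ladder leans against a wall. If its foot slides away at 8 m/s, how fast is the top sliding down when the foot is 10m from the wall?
80√429/429 ≈ 3.862 m/s

x² + y² = 23²
2x·dx/dt + 2y·dy/dt = 0
dy/dt = -x/y · dx/dt = -10/√429 · 8 = -80√429/429 m/s
The top is descending at 80√429/429 ≈ 3.862 m/s.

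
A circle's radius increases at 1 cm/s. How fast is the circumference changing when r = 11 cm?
2π cm/s

C = 2πr
dC/dt = 2π · dr/dt = 2π · 1 = 2π cm/s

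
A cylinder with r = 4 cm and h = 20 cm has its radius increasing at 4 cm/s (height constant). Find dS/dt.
224π cm²/s

S = 2πrh + 2πr² (lateral + bases)
dS/dt = (2πh + 4πr)·dr/dt = (2π·20 + 4π·4)·4
= 224π cm²/s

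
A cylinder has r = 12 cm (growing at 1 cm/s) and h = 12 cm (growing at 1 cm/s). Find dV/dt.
432π cm³/s

V = πr²h
dV/dt = 2πrh·dr/dt + πr²·dh/dt
= 2π(12)(12)(1) + π(12)²(1)
= 432π cm³/s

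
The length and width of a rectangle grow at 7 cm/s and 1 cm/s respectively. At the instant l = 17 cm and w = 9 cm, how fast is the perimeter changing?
16 cm/s

P = 2(l + w)
dP/dt = 2(dl/dt + dw/dt) = 2(7 + 1) = 16 cm/s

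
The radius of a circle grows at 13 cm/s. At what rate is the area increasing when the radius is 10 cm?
260π cm²/s

A = πr²
dA/dt = 2πr · dr/dt = 2π(10)(13) = 260π cm²/s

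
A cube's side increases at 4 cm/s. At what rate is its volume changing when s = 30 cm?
10800 cm³/s

V = s³
dV/dt = 3s² · ds/dt = 3·30²·4 = 10800 cm³/s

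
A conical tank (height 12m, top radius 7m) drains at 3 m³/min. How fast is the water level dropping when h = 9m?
16/(147π) ≈ 0.03465 m/min

r/h = 7/12, so r = (7/12)h
V = (1/3)πr²h = (1/3)π((7/12)h)²h = (49/432)πh³
dV/dh = (49/144)πh²
dh/dt = (dV/dt)/(dV/dh) = -3/((49/144)π·9²) = -16/(147π) m/min
The level is dropping at 16/(147π) ≈ 0.03465 m/min.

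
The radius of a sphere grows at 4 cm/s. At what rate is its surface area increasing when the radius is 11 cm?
352π cm²/s

S = 4πr²
dS/dt = dS/dr · dr/dt = 8πr · 4
At r = 11: dS/dt = 352π cm²/s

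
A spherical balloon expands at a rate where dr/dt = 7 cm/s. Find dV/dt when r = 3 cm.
252π cm³/s

V = (4/3)πr³
dV/dt = dV/dr · dr/dt = 4πr² · 7
At r = 3: dV/dt = 252π cm³/s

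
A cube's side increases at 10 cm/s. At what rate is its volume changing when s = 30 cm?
27000 cm³/s

V = s³
dV/dt = 3s² · ds/dt = 3·30²·10 = 27000 cm³/s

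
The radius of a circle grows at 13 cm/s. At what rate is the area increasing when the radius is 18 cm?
468π cm²/s

A = πr²
dA/dt = 2πr · dr/dt = 2π(18)(13) = 468π cm²/s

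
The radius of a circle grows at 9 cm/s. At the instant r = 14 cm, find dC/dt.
18π cm/s

C = 2πr
dC/dt = 2π · dr/dt = 2π · 9 = 18π cm/s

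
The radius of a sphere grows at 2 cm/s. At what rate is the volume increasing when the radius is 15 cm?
1800π cm³/s

V = (4/3)πr³
dV/dt = dV/dr · dr/dt = 4πr² · 2
At r = 15: dV/dt = 1800π cm³/s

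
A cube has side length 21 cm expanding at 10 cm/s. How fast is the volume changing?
13230 cm³/s

V = s³
dV/dt = 3s² · ds/dt = 3·21²·10 = 13230 cm³/s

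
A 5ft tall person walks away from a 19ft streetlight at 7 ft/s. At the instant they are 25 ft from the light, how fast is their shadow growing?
5/2 ft/s

By similar triangles: 19/(x+s) = 5/s
Solving: s = 5x/14
ds/dt = 5/14 · dx/dt = 5/14 · 7 = 5/2 ft/s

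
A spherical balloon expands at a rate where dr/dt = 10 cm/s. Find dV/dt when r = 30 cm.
36000π cm³/s

V = (4/3)πr³
dV/dt = dV/dr · dr/dt = 4πr² · 10
At r = 30: dV/dt = 36000π cm³/s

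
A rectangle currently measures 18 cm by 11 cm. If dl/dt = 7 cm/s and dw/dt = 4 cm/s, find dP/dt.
22 cm/s

P = 2(l + w)
dP/dt = 2(dl/dt + dw/dt) = 2(7 + 4) = 22 cm/s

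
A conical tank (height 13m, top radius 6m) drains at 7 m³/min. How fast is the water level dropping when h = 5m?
1183/(900π) ≈ 0.4184 m/min

r/h = 6/13, so r = (6/13)h
V = (1/3)πr²h = (1/3)π((6/13)h)²h = (12/169)πh³
dV/dh = (36/169)πh²
dh/dt = (dV/dt)/(dV/dh) = -7/((36/169)π·5²) = -1183/(900π) m/min
The level is dropping at 1183/(900π) ≈ 0.4184 m/min.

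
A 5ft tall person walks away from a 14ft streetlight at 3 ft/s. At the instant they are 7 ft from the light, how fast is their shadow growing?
5/3 ft/s

By similar triangles: 14/(x+s) = 5/s
Solving: s = 5x/9
ds/dt = 5/9 · dx/dt = 5/9 · 3 = 5/3 ft/s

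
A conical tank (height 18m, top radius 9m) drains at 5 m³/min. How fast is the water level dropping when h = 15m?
4/(45π) ≈ 0.02829 m/min

r/h = 9/18, so r = (1/2)h
V = (1/3)πr²h = (1/3)π((1/2)h)²h = (1/12)πh³
dV/dh = (1/4)πh²
dh/dt = (dV/dt)/(dV/dh) = -5/((1/4)π·15²) = -4/(45π) m/min
The level is dropping at 4/(45π) ≈ 0.02829 m/min.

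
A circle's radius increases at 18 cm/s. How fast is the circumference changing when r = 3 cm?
36π cm/s

C = 2πr
dC/dt = 2π · dr/dt = 2π · 18 = 36π cm/s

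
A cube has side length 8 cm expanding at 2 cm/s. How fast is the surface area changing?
192 cm²/s

A = 6s²
dA/dt = 12s · ds/dt = 12·8·2 = 192 cm²/s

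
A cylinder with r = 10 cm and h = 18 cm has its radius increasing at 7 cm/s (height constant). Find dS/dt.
532π cm²/s

S = 2πrh + 2πr² (lateral + bases)
dS/dt = (2πh + 4πr)·dr/dt = (2π·18 + 4π·10)·7
= 532π cm²/s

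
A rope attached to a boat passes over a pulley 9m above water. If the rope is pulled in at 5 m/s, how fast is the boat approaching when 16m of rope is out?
16√7/7 ≈ 6.047 m/s

rope² = x² + 9²
x = √(16² - 9²) = 5√7
dx/dt = (rope/x) · d(rope)/dt = (16/(5√7)) · (-5) = -16√7/7 m/s
The boat approaches at 16√7/7 ≈ 6.047 m/s.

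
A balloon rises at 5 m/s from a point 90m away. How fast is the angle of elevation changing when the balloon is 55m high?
0.040449 rad/s

tan(θ) = y/90
sec²(θ) · dθ/dt = (1/90) · dy/dt
dθ/dt = cos²(θ)/90 · 5 = 90/(90² + 55²) · 5
dθ/dt = 0.040449 rad/s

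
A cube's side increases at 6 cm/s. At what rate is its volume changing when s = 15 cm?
4050 cm³/s

V = s³
dV/dt = 3s² · ds/dt = 3·15²·6 = 4050 cm³/s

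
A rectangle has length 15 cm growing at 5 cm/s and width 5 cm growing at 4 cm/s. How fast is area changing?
85 cm²/s

A = lw
dA/dt = w·dl/dt + l·dw/dt = 5·5 + 15·4 = 85 cm²/s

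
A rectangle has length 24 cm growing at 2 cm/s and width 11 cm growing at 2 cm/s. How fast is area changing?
70 cm²/s

A = lw
dA/dt = w·dl/dt + l·dw/dt = 11·2 + 24·2 = 70 cm²/s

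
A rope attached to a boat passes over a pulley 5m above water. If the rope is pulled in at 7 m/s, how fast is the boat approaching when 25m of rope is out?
35√6/12 ≈ 7.144 m/s

rope² = x² + 5²
x = √(25² - 5²) = 10√6
dx/dt = (rope/x) · d(rope)/dt = (25/(10√6)) · (-7) = -35√6/12 m/s
The boat approaches at 35√6/12 ≈ 7.144 m/s.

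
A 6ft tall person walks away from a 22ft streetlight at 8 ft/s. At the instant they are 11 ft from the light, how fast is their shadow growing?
3 ft/s

By similar triangles: 22/(x+s) = 6/s
Solving: s = 6x/16
ds/dt = 6/16 · dx/dt = 3/8 · 8 = 3 ft/s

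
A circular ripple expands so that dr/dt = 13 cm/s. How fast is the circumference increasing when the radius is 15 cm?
26π cm/s

C = 2πr
dC/dt = 2π · dr/dt = 2π · 13 = 26π cm/s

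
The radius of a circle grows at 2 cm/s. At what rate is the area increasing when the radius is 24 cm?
96π cm²/s

A = πr²
dA/dt = 2πr · dr/dt = 2π(24)(2) = 96π cm²/s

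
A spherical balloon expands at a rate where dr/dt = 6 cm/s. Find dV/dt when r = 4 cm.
384π cm³/s

V = (4/3)πr³
dV/dt = dV/dr · dr/dt = 4πr² · 6
At r = 4: dV/dt = 384π cm³/s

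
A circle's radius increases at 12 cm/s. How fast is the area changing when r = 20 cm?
480π cm²/s

A = πr²
dA/dt = 2πr · dr/dt = 2π(20)(12) = 480π cm²/s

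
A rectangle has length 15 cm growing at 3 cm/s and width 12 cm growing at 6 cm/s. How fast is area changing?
126 cm²/s

A = lw
dA/dt = w·dl/dt + l·dw/dt = 12·3 + 15·6 = 126 cm²/s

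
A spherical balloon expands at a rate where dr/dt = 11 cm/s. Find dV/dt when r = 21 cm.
19404π cm³/s

V = (4/3)πr³
dV/dt = dV/dr · dr/dt = 4πr² · 11
At r = 21: dV/dt = 19404π cm³/s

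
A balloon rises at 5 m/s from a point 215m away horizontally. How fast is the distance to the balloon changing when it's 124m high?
620√61601/61601 ≈ 2.498 m/s

z² = 215² + y²
z = √(215² + 124²) = √61601
dz/dt = y/z · dy/dt = 124/√61601 · 5 = 620√61601/61601 ≈ 2.498 m/s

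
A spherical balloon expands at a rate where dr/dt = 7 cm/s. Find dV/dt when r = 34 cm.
32368π cm³/s

V = (4/3)πr³
dV/dt = dV/dr · dr/dt = 4πr² · 7
At r = 34: dV/dt = 32368π cm³/s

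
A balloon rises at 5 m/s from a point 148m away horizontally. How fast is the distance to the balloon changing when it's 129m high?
129√38545/7709 ≈ 3.285 m/s

z² = 148² + y²
z = √(148² + 129²) = √38545
dz/dt = y/z · dy/dt = 129/√38545 · 5 = 129√38545/7709 ≈ 3.285 m/s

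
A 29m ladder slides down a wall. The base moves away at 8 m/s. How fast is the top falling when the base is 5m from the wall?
10√51/51 ≈ 1.4 m/s

x² + y² = 29²
2x·dx/dt + 2y·dy/dt = 0
dy/dt = -x/y · dx/dt = -5/(4√51) · 8 = -10√51/51 m/s
The top is descending at 10√51/51 ≈ 1.4 m/s.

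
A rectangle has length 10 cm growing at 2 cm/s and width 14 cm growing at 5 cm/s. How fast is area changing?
78 cm²/s

A = lw
dA/dt = w·dl/dt + l·dw/dt = 14·2 + 10·5 = 78 cm²/s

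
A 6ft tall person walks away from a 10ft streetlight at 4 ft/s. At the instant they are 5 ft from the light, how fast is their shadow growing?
6 ft/s

By similar triangles: 10/(x+s) = 6/s
Solving: s = 6x/4
ds/dt = 6/4 · dx/dt = 3/2 · 4 = 6 ft/s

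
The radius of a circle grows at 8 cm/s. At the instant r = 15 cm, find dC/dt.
16π cm/s

C = 2πr
dC/dt = 2π · dr/dt = 2π · 8 = 16π cm/s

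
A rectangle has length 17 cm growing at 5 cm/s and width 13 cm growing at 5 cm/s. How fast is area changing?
150 cm²/s

A = lw
dA/dt = w·dl/dt + l·dw/dt = 13·5 + 17·5 = 150 cm²/s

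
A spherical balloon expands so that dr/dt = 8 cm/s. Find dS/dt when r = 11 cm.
704π cm²/s

S = 4πr²
dS/dt = dS/dr · dr/dt = 8πr · 8
At r = 11: dS/dt = 704π cm²/s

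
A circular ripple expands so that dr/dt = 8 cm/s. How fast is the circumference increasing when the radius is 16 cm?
16π cm/s

C = 2πr
dC/dt = 2π · dr/dt = 2π · 8 = 16π cm/s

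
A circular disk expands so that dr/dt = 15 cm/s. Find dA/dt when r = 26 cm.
780π cm²/s

A = πr²
dA/dt = 2πr · dr/dt = 2π(26)(15) = 780π cm²/s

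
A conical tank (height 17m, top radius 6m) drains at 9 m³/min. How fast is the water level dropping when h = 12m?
289/(576π) ≈ 0.1597 m/min

r/h = 6/17, so r = (6/17)h
V = (1/3)πr²h = (1/3)π((6/17)h)²h = (12/289)πh³
dV/dh = (36/289)πh²
dh/dt = (dV/dt)/(dV/dh) = -9/((36/289)π·12²) = -289/(576π) m/min
The level is dropping at 289/(576π) ≈ 0.1597 m/min.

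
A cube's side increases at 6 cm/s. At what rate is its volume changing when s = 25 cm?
11250 cm³/s

V = s³
dV/dt = 3s² · ds/dt = 3·25²·6 = 11250 cm³/s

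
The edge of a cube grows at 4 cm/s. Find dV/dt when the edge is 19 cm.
4332 cm³/s

V = s³
dV/dt = 3s² · ds/dt = 3·19²·4 = 4332 cm³/s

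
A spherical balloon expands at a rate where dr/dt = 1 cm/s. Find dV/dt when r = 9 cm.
324π cm³/s

V = (4/3)πr³
dV/dt = dV/dr · dr/dt = 4πr² · 1
At r = 9: dV/dt = 324π cm³/s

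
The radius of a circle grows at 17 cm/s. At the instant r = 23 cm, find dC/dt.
34π cm/s

C = 2πr
dC/dt = 2π · dr/dt = 2π · 17 = 34π cm/s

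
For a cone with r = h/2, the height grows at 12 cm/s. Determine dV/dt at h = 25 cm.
1875π cm³/s

V = (1/3)π(h/2)²h = πh³/12
dV/dt = πh²/4 · 12
At h = 25: dV/dt = 1875π cm³/s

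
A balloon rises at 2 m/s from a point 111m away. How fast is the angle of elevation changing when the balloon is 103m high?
0.009682 rad/s

tan(θ) = y/111
sec²(θ) · dθ/dt = (1/111) · dy/dt
dθ/dt = cos²(θ)/111 · 2 = 111/(111² + 103²) · 2
dθ/dt = 0.009682 rad/s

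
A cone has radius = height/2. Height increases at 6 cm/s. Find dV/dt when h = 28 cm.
1176π cm³/s

V = (1/3)π(h/2)²h = πh³/12
dV/dt = πh²/4 · 6
At h = 28: dV/dt = 1176π cm³/s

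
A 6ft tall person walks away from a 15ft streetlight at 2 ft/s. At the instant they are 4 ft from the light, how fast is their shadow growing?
4/3 ft/s

By similar triangles: 15/(x+s) = 6/s
Solving: s = 6x/9
ds/dt = 6/9 · dx/dt = 2/3 · 2 = 4/3 ft/s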